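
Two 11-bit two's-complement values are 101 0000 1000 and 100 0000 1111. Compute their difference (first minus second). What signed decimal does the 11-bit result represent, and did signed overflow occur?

101 0000 1000 → 10100001000 = -760 (signed)
100 0000 1111 → 10000001111 = -1009 (signed)
Subtract via negate-and-add: invert 10000001111 + 1 = 01111110001 (i.e. 1009).
  10100001000
+ 01111110001
= 00011111001  (discard carry-out 1)
Result 00011111001: MSB = 0 → value 249.
Addends (after negating the subtrahend) have opposite signs, so signed overflow cannot occur.

249; no overflow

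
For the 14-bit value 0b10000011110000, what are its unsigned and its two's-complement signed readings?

unsigned = 8432, signed = -7952

Unsigned: 10000011110000 = 8432.
Signed: MSB=1 → 8432 − 16384 = -7952.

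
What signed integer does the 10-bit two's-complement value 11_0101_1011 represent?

MSB is 1, so the value is negative.
Invert: 0010100100. Add 1: 0010100101 = 165. So the value is −165.

-165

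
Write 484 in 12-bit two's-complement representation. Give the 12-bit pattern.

484 is non-negative, so write it directly in 12 bits: 000111100100.

000111100100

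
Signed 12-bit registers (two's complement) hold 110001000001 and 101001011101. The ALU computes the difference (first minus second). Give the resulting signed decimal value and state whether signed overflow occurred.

110001000001 = -959 (signed)
101001011101 = -1443 (signed)
Subtract via negate-and-add: invert 101001011101 + 1 = 010110100011 (i.e. 1443).
  110001000001
+ 010110100011
= 000111100100  (discard carry-out 1)
Result 000111100100: MSB = 0 → value 484.
Addends (after negating the subtrahend) have opposite signs, so signed overflow cannot occur.

484; no overflow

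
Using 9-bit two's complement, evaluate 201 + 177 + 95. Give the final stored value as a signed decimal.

-39

201 + 177 = 378 → wraps to -134 (101111010)
-134 + 95 = -39 (111011001)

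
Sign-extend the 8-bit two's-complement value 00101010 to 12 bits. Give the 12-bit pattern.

MSB of 00101010 is 0; replicate it into the new high bits.
0000|00101010 → 000000101010 (still 42).

000000101010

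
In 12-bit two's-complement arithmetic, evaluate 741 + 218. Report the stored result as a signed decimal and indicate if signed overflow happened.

959; no overflow

741 → 001011100101
218 → 000011011010
  001011100101
+ 000011011010
= 001110111111
Result 001110111111: MSB = 0 → value 959.
Both addends are non-negative and so is the stored result: no signed overflow.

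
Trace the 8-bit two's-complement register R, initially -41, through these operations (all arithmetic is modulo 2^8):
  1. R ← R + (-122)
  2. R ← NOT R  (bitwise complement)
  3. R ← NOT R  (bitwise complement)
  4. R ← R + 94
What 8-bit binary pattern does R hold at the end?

10111011

Start: R = -41 = 11010111.
R = -41 + (-122) = -163; wraps to 93 = 01011101
R = NOT 01011101 = 10100010 = -94
R = NOT 10100010 = 01011101 = 93
R = 93 + 94 = 187; wraps to -69 = 10111011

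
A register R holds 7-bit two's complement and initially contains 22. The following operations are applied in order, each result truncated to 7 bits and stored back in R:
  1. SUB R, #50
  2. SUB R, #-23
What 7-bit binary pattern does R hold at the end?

1111011

Start: R = 22 = 0010110.
R = 22 − 50 = -28 = 1100100
R = -28 − (-23) = -5 = 1111011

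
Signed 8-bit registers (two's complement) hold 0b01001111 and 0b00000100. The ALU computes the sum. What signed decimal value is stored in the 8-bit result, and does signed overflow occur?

0b01001111 → 01001111 = 79 (signed)
0b00000100 → 00000100 = 4 (signed)
  01001111
+ 00000100
= 01010011
Result 01010011: MSB = 0 → value 83.
Both addends are non-negative and so is the stored result: no signed overflow.

83; no overflow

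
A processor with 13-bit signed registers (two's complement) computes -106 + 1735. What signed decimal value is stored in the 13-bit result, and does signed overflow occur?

1629; no overflow

-106 → 1111110010110
1735 → 0011011000111
  1111110010110
+ 0011011000111
= 0011001011101  (discard carry-out 1)
Result 0011001011101: MSB = 0 → value 1629.
Addends have opposite signs, so signed overflow cannot occur.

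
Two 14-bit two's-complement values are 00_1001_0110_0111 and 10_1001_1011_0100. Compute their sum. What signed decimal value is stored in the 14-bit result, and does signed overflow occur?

-3301; no overflow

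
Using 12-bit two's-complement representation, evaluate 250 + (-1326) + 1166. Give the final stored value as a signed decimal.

90

250 + (-1326) = -1076 (101111001100)
-1076 + 1166 = 90 (000001011010)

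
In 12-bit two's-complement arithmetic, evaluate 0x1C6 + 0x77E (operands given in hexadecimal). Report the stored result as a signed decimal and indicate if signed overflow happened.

-1724; overflow

0x1C6 = 000111000110 = 454 (signed)
0x77E = 011101111110 = 1918 (signed)
  000111000110
+ 011101111110
= 100101000100
Result 100101000100: MSB = 1 → 2372 − 4096 = -1724.
Both addends are non-negative but the stored result is negative: signed overflow. The true value 454 + 1918 = 2372 lies outside [-2048, 2047].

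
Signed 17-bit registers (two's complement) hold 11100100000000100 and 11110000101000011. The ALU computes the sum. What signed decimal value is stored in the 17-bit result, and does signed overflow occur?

-22201; no overflow

11100100000000100 = -14332 (signed)
11110000101000011 = -7869 (signed)
  11100100000000100
+ 11110000101000011
= 11010100101000111  (discard carry-out 1)
Result 11010100101000111: MSB = 1 → 108871 − 131072 = -22201.
Both addends are negative and so is the stored result: no signed overflow.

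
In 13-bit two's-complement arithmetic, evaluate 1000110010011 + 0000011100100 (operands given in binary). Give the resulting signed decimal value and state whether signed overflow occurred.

1000110010011 = -3693 (signed)
0000011100100 = 228 (signed)
  1000110010011
+ 0000011100100
= 1001001110111
Result 1001001110111: MSB = 1 → 4727 − 8192 = -3465.
Addends have opposite signs, so signed overflow cannot occur.

-3465; no overflow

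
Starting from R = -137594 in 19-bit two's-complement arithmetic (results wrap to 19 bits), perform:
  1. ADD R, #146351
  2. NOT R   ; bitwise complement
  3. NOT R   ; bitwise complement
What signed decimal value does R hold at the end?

Start: R = -137594 = 1011110011010000110.
R = -137594 + 146351 = 8757 = 0000010001000110101
R = NOT 0000010001000110101 = 1111101110111001010 = -8758
R = NOT 1111101110111001010 = 0000010001000110101 = 8757

8757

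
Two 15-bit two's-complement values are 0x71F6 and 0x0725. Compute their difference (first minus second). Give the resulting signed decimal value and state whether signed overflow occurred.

-5423; no overflow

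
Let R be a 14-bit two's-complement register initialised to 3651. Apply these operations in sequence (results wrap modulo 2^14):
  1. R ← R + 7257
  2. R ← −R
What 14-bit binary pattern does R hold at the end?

01010101100100

Start: R = 3651 = 00111001000011.
R = 3651 + 7257 = 10908; wraps to -5476 = 10101010011100
R = −(-5476) = 5476 = 01010101100100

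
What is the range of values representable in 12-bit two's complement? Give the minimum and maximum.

Minimum: −2^11 = -2048.
Maximum: 2^11 − 1 = 2047.

min = -2048, max = 2047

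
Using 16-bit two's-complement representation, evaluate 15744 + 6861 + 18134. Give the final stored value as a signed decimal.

15744 + 6861 = 22605 (0101100001001101)
22605 + 18134 = 40739 → wraps to -24797 (1001111100100011)

-24797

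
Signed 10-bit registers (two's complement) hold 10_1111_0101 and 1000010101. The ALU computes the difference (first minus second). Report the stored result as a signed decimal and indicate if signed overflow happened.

10_1111_0101 → 1011110101 = -267 (signed)
1000010101 = -491 (signed)
Subtract via negate-and-add: invert 1000010101 + 1 = 0111101011 (i.e. 491).
  1011110101
+ 0111101011
= 0011100000  (discard carry-out 1)
Result 0011100000: MSB = 0 → value 224.
Addends (after negating the subtrahend) have opposite signs, so signed overflow cannot occur.

224; no overflow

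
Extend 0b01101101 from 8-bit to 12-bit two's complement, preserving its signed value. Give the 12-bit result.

000001101101

MSB of 01101101 is 0; replicate it into the new high bits.
0000|01101101 → 000001101101 (still 109).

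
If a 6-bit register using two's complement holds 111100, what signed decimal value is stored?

-4

MSB is 1, so the value is negative.
Unsigned reading: 60. Subtract 2^6 = 64: 60 − 64 = -4.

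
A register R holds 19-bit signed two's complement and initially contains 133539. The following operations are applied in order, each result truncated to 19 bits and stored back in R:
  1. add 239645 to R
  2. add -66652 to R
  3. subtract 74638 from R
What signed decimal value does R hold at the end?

Start: R = 133539 = 0100000100110100011.
R = 133539 + 239645 = 373184; wraps to -151104 = 1011011000111000000
R = -151104 + (-66652) = -217756 = 1001010110101100100
R = -217756 − 74638 = -292394; wraps to 231894 = 0111000100111010110

231894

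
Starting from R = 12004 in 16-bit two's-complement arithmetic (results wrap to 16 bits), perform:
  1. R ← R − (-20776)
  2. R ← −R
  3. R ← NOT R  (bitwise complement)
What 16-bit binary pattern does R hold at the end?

Start: R = 12004 = 0010111011100100.
R = 12004 − (-20776) = 32780; wraps to -32756 = 1000000000001100
R = −(-32756) = 32756 = 0111111111110100
R = NOT 0111111111110100 = 1000000000001011 = -32757

1000000000001011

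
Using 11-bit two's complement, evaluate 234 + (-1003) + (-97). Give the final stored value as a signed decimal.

-866

234 + (-1003) = -769 (10011111111)
-769 + (-97) = -866 (10010011110)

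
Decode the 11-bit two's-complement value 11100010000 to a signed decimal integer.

-240

MSB is 1, so the value is negative.
Unsigned reading: 1808. Subtract 2^11 = 2048: 1808 − 2048 = -240.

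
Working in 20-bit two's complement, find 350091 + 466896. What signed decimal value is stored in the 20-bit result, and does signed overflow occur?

-231589; overflow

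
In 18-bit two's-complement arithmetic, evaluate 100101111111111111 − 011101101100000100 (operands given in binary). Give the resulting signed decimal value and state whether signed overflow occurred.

34043; overflow

100101111111111111 = -106497 (signed)
011101101100000100 = 121604 (signed)
Subtract via negate-and-add: invert 011101101100000100 + 1 = 100010010011111100 (i.e. -121604).
  100101111111111111
+ 100010010011111100
= 001000010011111011  (discard carry-out 1)
Result 001000010011111011: MSB = 0 → value 34043.
Both addends (after negating the subtrahend) are negative but the stored result is non-negative: signed overflow. The true value -106497 − 121604 = -228101 lies outside [-131072, 131071].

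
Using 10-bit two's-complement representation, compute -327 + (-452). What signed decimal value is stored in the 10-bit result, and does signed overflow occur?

245; overflow

-327 → 1010111001
-452 → 1000111100
  1010111001
+ 1000111100
= 0011110101  (discard carry-out 1)
Result 0011110101: MSB = 0 → value 245.
Both addends are negative but the stored result is non-negative: signed overflow. The true value -327 + (-452) = -779 lies outside [-512, 511].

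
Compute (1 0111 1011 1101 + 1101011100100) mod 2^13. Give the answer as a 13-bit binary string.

  1011110111101
+ 1101011100100
= 1001010100001  (discard carry-out 1)

1001010100001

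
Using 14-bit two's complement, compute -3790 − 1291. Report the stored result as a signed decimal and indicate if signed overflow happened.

-3790 → 11000100110010
1291 → 00010100001011
Subtract via negate-and-add: invert 00010100001011 + 1 = 11101011110101 (i.e. -1291).
  11000100110010
+ 11101011110101
= 10110000100111  (discard carry-out 1)
Result 10110000100111: MSB = 1 → 11303 − 16384 = -5081.
Both addends (after negating the subtrahend) are negative and so is the stored result: no signed overflow.

-5081; no overflow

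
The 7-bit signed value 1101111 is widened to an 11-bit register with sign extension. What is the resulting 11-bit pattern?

11111101111

MSB of 1101111 is 1; replicate it into the new high bits.
1111|1101111 → 11111101111 (still -17).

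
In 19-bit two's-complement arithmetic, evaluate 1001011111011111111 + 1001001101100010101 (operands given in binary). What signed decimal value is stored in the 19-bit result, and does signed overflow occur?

88596; overflow

1001011111011111111 = -213249 (signed)
1001001101100010101 = -222443 (signed)
  1001011111011111111
+ 1001001101100010101
= 0010101101000010100  (discard carry-out 1)
Result 0010101101000010100: MSB = 0 → value 88596.
Both addends are negative but the stored result is non-negative: signed overflow. The true value -213249 + (-222443) = -435692 lies outside [-262144, 262143].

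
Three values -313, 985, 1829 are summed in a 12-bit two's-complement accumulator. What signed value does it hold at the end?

-313 + 985 = 672 (001010100000)
672 + 1829 = 2501 → wraps to -1595 (100111000101)

-1595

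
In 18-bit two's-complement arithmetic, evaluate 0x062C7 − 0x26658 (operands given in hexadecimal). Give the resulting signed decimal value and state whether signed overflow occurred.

130159; no overflow

0x062C7 = 000110001011000111 = 25287 (signed)
0x26658 = 100110011001011000 = -104872 (signed)
Subtract via negate-and-add: invert 100110011001011000 + 1 = 011001100110101000 (i.e. 104872).
  000110001011000111
+ 011001100110101000
= 011111110001101111
Result 011111110001101111: MSB = 0 → value 130159.
Both addends (after negating the subtrahend) are non-negative and so is the stored result: no signed overflow.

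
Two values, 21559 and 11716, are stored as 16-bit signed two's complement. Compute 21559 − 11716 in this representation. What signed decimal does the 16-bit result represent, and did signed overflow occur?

9843; no overflow

21559 → 0101010000110111
11716 → 0010110111000100
Subtract via negate-and-add: invert 0010110111000100 + 1 = 1101001000111100 (i.e. -11716).
  0101010000110111
+ 1101001000111100
= 0010011001110011  (discard carry-out 1)
Result 0010011001110011: MSB = 0 → value 9843.
Addends (after negating the subtrahend) have opposite signs, so signed overflow cannot occur.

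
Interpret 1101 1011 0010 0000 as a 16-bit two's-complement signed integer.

-9440

MSB is 1, so the value is negative.
Invert: 0010010011011111. Add 1: 0010010011100000 = 9440. So the value is −9440.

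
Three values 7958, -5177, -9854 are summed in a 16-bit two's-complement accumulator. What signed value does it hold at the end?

-7073

7958 + (-5177) = 2781 (0000101011011101)
2781 + (-9854) = -7073 (1110010001011111)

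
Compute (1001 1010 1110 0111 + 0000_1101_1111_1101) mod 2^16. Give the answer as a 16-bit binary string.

1010100011100100

  1001101011100111
+ 0000110111111101
= 1010100011100100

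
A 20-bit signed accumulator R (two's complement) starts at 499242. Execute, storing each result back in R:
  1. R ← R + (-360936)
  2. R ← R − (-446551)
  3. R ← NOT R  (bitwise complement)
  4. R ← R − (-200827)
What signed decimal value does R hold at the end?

Start: R = 499242 = 01111001111000101010.
R = 499242 + (-360936) = 138306 = 00100001110001000010
R = 138306 − (-446551) = 584857; wraps to -463719 = 10001110110010011001
R = NOT 10001110110010011001 = 01110001001101100110 = 463718
R = 463718 − (-200827) = 664545; wraps to -384031 = 10100010001111100001

-384031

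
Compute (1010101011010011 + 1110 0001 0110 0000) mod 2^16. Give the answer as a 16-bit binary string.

  1010101011010011
+ 1110000101100000
= 1000110000110011  (discard carry-out 1)

1000110000110011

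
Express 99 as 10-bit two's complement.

0001100011

99 is non-negative, so write it directly in 10 bits: 0001100011.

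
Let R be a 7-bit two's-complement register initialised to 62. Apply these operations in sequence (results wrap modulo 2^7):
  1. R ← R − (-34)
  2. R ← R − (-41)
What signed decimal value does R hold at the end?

Start: R = 62 = 0111110.
R = 62 − (-34) = 96; wraps to -32 = 1100000
R = -32 − (-41) = 9 = 0001001

9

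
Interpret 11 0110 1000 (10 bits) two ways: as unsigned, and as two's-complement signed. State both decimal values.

Unsigned: 1101101000 = 872.
Signed: MSB=1 → 872 − 1024 = -152.

unsigned = 872, signed = -152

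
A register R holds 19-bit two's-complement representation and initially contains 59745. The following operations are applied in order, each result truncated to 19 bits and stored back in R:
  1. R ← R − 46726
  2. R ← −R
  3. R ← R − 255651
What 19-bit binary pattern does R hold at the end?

Start: R = 59745 = 0001110100101100001.
R = 59745 − 46726 = 13019 = 0000011001011011011
R = −(13019) = -13019 = 1111100110100100101
R = -13019 − 255651 = -268670; wraps to 255618 = 0111110011010000010

0111110011010000010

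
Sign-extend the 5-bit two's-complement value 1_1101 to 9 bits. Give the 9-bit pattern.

111111101

MSB of 11101 is 1; replicate it into the new high bits.
1111|11101 → 111111101 (still -3).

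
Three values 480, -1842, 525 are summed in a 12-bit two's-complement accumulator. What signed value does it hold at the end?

480 + (-1842) = -1362 (101010101110)
-1362 + 525 = -837 (110010111011)

-837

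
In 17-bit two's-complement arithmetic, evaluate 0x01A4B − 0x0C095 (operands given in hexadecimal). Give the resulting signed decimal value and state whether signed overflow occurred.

0x01A4B = 00001101001001011 = 6731 (signed)
0x0C095 = 01100000010010101 = 49301 (signed)
Subtract via negate-and-add: invert 01100000010010101 + 1 = 10011111101101011 (i.e. -49301).
  00001101001001011
+ 10011111101101011
= 10101100110110110
Result 10101100110110110: MSB = 1 → 88502 − 131072 = -42570.
Addends (after negating the subtrahend) have opposite signs, so signed overflow cannot occur.

-42570; no overflow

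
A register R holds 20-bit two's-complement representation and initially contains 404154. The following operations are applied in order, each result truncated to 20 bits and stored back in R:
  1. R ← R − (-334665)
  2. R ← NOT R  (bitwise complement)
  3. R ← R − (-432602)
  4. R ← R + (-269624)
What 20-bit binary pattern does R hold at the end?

Start: R = 404154 = 01100010101010111010.
R = 404154 − (-334665) = 738819; wraps to -309757 = 10110100011000000011
R = NOT 10110100011000000011 = 01001011100111111100 = 309756
R = 309756 − (-432602) = 742358; wraps to -306218 = 10110101001111010110
R = -306218 + (-269624) = -575842; wraps to 472734 = 01110011011010011110

01110011011010011110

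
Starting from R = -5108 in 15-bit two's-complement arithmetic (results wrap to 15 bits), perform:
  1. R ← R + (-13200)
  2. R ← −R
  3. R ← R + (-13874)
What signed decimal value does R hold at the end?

Start: R = -5108 = 110110000001100.
R = -5108 + (-13200) = -18308; wraps to 14460 = 011100001111100
R = −(14460) = -14460 = 100011110000100
R = -14460 + (-13874) = -28334; wraps to 4434 = 001000101010010

4434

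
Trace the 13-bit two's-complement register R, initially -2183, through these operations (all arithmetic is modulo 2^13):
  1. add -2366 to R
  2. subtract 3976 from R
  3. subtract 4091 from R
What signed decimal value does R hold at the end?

3768

Start: R = -2183 = 1011101111001.
R = -2183 + (-2366) = -4549; wraps to 3643 = 0111000111011
R = 3643 − 3976 = -333 = 1111010110011
R = -333 − 4091 = -4424; wraps to 3768 = 0111010111000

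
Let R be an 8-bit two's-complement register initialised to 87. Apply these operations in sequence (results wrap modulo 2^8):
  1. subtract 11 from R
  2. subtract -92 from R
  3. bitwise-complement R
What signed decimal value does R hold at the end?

87

Start: R = 87 = 01010111.
R = 87 − 11 = 76 = 01001100
R = 76 − (-92) = 168; wraps to -88 = 10101000
R = NOT 10101000 = 01010111 = 87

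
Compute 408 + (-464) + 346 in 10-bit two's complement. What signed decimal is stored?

408 + (-464) = -56 (1111001000)
-56 + 346 = 290 (0100100010)

290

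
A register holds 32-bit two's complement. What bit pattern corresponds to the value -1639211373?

10011110010010111001111010010011

|-1639211373| = 1639211373 = 01100001101101000110000101101101 in 32 bits.
Invert the bits: 10011110010010111001111010010010. Add 1: 10011110010010111001111010010011.
Check: 10011110010010111001111010010011 reads as 2655755923 − 4294967296 = -1639211373.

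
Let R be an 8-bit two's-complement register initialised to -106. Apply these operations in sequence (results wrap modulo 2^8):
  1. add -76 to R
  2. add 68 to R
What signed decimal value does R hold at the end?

Start: R = -106 = 10010110.
R = -106 + (-76) = -182; wraps to 74 = 01001010
R = 74 + 68 = 142; wraps to -114 = 10001110

-114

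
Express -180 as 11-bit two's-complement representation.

|-180| = 180 = 00010110100 in 11 bits.
Invert the bits: 11101001011. Add 1: 11101001100.
Check: 11101001100 reads as 1868 − 2048 = -180.

11101001100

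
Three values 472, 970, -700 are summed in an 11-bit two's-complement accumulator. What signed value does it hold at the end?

472 + 970 = 1442 → wraps to -606 (10110100010)
-606 + (-700) = -1306 → wraps to 742 (01011100110)

742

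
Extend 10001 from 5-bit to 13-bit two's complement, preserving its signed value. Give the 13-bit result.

MSB of 10001 is 1; replicate it into the new high bits.
11111111|10001 → 1111111110001 (still -15).

1111111110001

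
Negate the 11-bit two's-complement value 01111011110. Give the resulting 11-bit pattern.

10000100010

Invert: 10000100001. Add 1: 10000100010.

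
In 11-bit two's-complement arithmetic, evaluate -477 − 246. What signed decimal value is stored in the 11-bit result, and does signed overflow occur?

-477 → 11000100011
246 → 00011110110
Subtract via negate-and-add: invert 00011110110 + 1 = 11100001010 (i.e. -246).
  11000100011
+ 11100001010
= 10100101101  (discard carry-out 1)
Result 10100101101: MSB = 1 → 1325 − 2048 = -723.
Both addends (after negating the subtrahend) are negative and so is the stored result: no signed overflow.

-723; no overflow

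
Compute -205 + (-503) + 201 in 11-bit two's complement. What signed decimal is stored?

-507

-205 + (-503) = -708 (10100111100)
-708 + 201 = -507 (11000000101)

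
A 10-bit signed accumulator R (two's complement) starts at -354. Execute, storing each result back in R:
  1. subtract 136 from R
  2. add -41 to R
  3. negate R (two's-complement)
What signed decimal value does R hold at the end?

-493

Start: R = -354 = 1010011110.
R = -354 − 136 = -490 = 1000010110
R = -490 + (-41) = -531; wraps to 493 = 0111101101
R = −(493) = -493 = 1000010011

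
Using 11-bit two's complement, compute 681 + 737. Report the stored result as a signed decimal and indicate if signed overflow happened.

681 → 01010101001
737 → 01011100001
  01010101001
+ 01011100001
= 10110001010
Result 10110001010: MSB = 1 → 1418 − 2048 = -630.
Both addends are non-negative but the stored result is negative: signed overflow. The true value 681 + 737 = 1418 lies outside [-1024, 1023].

-630; overflow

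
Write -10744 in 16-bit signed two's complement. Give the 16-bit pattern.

1101011000001000

|-10744| = 10744 = 0010100111111000 in 16 bits.
Invert the bits: 1101011000000111. Add 1: 1101011000001000.
Check: 1101011000001000 reads as 54792 − 65536 = -10744.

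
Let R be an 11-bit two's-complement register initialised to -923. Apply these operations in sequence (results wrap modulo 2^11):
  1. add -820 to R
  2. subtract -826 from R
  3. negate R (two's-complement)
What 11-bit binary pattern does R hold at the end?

Start: R = -923 = 10001100101.
R = -923 + (-820) = -1743; wraps to 305 = 00100110001
R = 305 − (-826) = 1131; wraps to -917 = 10001101011
R = −(-917) = 917 = 01110010101

01110010101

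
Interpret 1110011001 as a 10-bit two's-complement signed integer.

-103

MSB is 1, so the value is negative.
Unsigned reading: 921. Subtract 2^10 = 1024: 921 − 1024 = -103.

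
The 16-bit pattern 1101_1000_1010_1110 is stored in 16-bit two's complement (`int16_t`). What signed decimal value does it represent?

MSB is 1, so the value is negative.
Unsigned reading: 55470. Subtract 2^16 = 65536: 55470 − 65536 = -10066.

-10066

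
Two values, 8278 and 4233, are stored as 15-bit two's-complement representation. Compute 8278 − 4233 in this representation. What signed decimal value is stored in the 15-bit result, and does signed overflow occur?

4045; no overflow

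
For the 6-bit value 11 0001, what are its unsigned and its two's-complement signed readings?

unsigned = 49, signed = -15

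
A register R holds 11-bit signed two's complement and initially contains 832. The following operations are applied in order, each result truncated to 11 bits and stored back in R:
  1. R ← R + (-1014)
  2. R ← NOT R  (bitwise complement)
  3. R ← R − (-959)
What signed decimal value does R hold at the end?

-908

Start: R = 832 = 01101000000.
R = 832 + (-1014) = -182 = 11101001010
R = NOT 11101001010 = 00010110101 = 181
R = 181 − (-959) = 1140; wraps to -908 = 10001110100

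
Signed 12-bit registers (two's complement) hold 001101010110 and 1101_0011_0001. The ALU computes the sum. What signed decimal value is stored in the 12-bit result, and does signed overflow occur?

135; no overflow

001101010110 = 854 (signed)
1101_0011_0001 → 110100110001 = -719 (signed)
  001101010110
+ 110100110001
= 000010000111  (discard carry-out 1)
Result 000010000111: MSB = 0 → value 135.
Addends have opposite signs, so signed overflow cannot occur.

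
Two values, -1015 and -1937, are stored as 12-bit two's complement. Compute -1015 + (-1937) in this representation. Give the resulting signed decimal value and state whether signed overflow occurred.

-1015 → 110000001001
-1937 → 100001101111
  110000001001
+ 100001101111
= 010001111000  (discard carry-out 1)
Result 010001111000: MSB = 0 → value 1144.
Both addends are negative but the stored result is non-negative: signed overflow. The true value -1015 + (-1937) = -2952 lies outside [-2048, 2047].

1144; overflow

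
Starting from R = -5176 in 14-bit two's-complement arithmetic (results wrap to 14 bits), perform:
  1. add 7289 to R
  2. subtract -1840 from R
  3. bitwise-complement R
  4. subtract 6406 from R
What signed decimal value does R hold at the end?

Start: R = -5176 = 10101111001000.
R = -5176 + 7289 = 2113 = 00100001000001
R = 2113 − (-1840) = 3953 = 00111101110001
R = NOT 00111101110001 = 11000010001110 = -3954
R = -3954 − 6406 = -10360; wraps to 6024 = 01011110001000

6024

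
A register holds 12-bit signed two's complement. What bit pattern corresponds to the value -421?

|-421| = 421 = 000110100101 in 12 bits.
Invert the bits: 111001011010. Add 1: 111001011011.
Check: 111001011011 reads as 3675 − 4096 = -421.

111001011011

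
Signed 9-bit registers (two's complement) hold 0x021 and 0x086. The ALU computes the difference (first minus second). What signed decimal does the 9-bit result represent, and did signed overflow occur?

-101; no overflow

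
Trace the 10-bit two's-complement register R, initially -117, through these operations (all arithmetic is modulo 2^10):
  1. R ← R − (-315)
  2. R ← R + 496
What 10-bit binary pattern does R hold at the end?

1010110110

Start: R = -117 = 1110001011.
R = -117 − (-315) = 198 = 0011000110
R = 198 + 496 = 694; wraps to -330 = 1010110110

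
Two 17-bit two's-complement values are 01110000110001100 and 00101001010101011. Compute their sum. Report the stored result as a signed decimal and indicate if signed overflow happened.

01110000110001100 = 57740 (signed)
00101001010101011 = 21163 (signed)
  01110000110001100
+ 00101001010101011
= 10011010000110111
Result 10011010000110111: MSB = 1 → 78903 − 131072 = -52169.
Both addends are non-negative but the stored result is negative: signed overflow. The true value 57740 + 21163 = 78903 lies outside [-65536, 65535].

-52169; overflow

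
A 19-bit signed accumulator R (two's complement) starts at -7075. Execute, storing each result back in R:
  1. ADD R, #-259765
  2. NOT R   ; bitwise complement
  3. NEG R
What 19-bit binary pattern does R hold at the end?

Start: R = -7075 = 1111110010001011101.
R = -7075 + (-259765) = -266840; wraps to 257448 = 0111110110110101000
R = NOT 0111110110110101000 = 1000001001001010111 = -257449
R = −(-257449) = 257449 = 0111110110110101001

0111110110110101001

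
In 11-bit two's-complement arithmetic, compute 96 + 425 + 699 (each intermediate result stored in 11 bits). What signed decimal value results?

96 + 425 = 521 (01000001001)
521 + 699 = 1220 → wraps to -828 (10011000100)

-828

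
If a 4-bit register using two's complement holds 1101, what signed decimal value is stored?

-3

MSB is 1, so the value is negative.
Unsigned reading: 13. Subtract 2^4 = 16: 13 − 16 = -3.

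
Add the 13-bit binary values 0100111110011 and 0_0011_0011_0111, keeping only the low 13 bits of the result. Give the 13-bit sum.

  0100111110011
+ 0001100110111
= 0110100101010

0110100101010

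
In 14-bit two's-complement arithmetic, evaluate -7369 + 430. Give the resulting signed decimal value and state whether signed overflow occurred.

-6939; no overflow

-7369 → 10001100110111
430 → 00000110101110
  10001100110111
+ 00000110101110
= 10010011100101
Result 10010011100101: MSB = 1 → 9445 − 16384 = -6939.
Addends have opposite signs, so signed overflow cannot occur.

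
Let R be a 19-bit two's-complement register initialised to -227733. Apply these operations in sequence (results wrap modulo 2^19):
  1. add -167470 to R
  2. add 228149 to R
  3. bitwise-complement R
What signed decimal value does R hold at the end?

Start: R = -227733 = 1001000011001101011.
R = -227733 + (-167470) = -395203; wraps to 129085 = 0011111100000111101
R = 129085 + 228149 = 357234; wraps to -167054 = 1010111001101110010
R = NOT 1010111001101110010 = 0101000110010001101 = 167053

167053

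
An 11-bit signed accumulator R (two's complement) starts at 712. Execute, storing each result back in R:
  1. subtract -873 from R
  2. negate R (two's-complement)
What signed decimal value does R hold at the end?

463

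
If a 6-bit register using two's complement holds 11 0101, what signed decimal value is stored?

-11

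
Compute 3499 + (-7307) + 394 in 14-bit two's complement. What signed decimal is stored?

3499 + (-7307) = -3808 (11000100100000)
-3808 + 394 = -3414 (11001010101010)

-3414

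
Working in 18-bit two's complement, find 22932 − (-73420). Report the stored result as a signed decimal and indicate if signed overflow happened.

96352; no overflow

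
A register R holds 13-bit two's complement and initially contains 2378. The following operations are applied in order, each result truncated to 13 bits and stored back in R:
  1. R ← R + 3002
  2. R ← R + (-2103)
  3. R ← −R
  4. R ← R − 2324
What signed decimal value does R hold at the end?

2591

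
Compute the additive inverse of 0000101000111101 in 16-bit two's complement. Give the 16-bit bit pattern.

Invert: 1111010111000010. Add 1: 1111010111000011.

1111010111000011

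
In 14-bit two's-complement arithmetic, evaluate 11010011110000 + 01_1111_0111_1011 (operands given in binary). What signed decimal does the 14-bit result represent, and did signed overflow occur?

5227; no overflow

11010011110000 = -2832 (signed)
01_1111_0111_1011 → 01111101111011 = 8059 (signed)
  11010011110000
+ 01111101111011
= 01010001101011  (discard carry-out 1)
Result 01010001101011: MSB = 0 → value 5227.
Addends have opposite signs, so signed overflow cannot occur.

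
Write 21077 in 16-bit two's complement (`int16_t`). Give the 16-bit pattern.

0101001001010101

21077 is non-negative, so write it directly in 16 bits: 0101001001010101.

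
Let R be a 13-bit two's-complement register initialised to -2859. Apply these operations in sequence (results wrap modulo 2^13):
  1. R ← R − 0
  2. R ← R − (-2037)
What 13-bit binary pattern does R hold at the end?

1110011001010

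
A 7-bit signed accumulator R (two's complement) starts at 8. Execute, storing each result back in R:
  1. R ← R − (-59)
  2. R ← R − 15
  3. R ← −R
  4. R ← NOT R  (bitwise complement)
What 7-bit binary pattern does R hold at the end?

0110011

Start: R = 8 = 0001000.
R = 8 − (-59) = 67; wraps to -61 = 1000011
R = -61 − 15 = -76; wraps to 52 = 0110100
R = −(52) = -52 = 1001100
R = NOT 1001100 = 0110011 = 51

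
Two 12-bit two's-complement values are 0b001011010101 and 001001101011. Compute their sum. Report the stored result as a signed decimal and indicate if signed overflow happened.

1344; no overflow

0b001011010101 → 001011010101 = 725 (signed)
001001101011 = 619 (signed)
  001011010101
+ 001001101011
= 010101000000
Result 010101000000: MSB = 0 → value 1344.
Both addends are non-negative and so is the stored result: no signed overflow.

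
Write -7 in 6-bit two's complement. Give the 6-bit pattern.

111001

|-7| = 7 = 000111 in 6 bits.
Invert the bits: 111000. Add 1: 111001.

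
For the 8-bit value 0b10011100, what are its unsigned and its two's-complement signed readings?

Unsigned: 10011100 = 156.
Signed: MSB=1 → 156 − 256 = -100.

unsigned = 156, signed = -100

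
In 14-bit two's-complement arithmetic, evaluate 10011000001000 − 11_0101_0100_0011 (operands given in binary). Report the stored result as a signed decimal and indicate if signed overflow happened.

-3899; no overflow

10011000001000 = -6648 (signed)
11_0101_0100_0011 → 11010101000011 = -2749 (signed)
Subtract via negate-and-add: invert 11010101000011 + 1 = 00101010111101 (i.e. 2749).
  10011000001000
+ 00101010111101
= 11000011000101
Result 11000011000101: MSB = 1 → 12485 − 16384 = -3899.
Addends (after negating the subtrahend) have opposite signs, so signed overflow cannot occur.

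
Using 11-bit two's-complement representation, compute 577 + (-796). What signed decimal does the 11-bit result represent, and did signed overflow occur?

-219; no overflow

577 → 01001000001
-796 → 10011100100
  01001000001
+ 10011100100
= 11100100101
Result 11100100101: MSB = 1 → 1829 − 2048 = -219.
Addends have opposite signs, so signed overflow cannot occur.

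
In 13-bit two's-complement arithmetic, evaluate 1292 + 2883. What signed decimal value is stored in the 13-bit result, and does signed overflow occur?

1292 → 0010100001100
2883 → 0101101000011
  0010100001100
+ 0101101000011
= 1000001001111
Result 1000001001111: MSB = 1 → 4175 − 8192 = -4017.
Both addends are non-negative but the stored result is negative: signed overflow. The true value 1292 + 2883 = 4175 lies outside [-4096, 4095].

-4017; overflow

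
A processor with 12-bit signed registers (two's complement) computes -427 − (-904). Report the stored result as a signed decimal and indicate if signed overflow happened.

-427 → 111001010101
-904 → 110001111000
Subtract via negate-and-add: invert 110001111000 + 1 = 001110001000 (i.e. 904).
  111001010101
+ 001110001000
= 000111011101  (discard carry-out 1)
Result 000111011101: MSB = 0 → value 477.
Addends (after negating the subtrahend) have opposite signs, so signed overflow cannot occur.

477; no overflow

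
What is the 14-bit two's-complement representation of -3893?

|-3893| = 3893 = 00111100110101 in 14 bits.
Invert the bits: 11000011001010. Add 1: 11000011001011.

11000011001011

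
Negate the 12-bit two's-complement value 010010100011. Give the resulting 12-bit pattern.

Invert: 101101011100. Add 1: 101101011101.

101101011101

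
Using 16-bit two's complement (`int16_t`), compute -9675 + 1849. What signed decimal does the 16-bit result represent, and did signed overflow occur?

-9675 → 1101101000110101
1849 → 0000011100111001
  1101101000110101
+ 0000011100111001
= 1110000101101110
Result 1110000101101110: MSB = 1 → 57710 − 65536 = -7826.
Addends have opposite signs, so signed overflow cannot occur.

-7826; no overflow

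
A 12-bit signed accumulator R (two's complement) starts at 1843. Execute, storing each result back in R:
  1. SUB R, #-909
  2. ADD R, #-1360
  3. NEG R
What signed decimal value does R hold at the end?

-1392

Start: R = 1843 = 011100110011.
R = 1843 − (-909) = 2752; wraps to -1344 = 101011000000
R = -1344 + (-1360) = -2704; wraps to 1392 = 010101110000
R = −(1392) = -1392 = 101010010000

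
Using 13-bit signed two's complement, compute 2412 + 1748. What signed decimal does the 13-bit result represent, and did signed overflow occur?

2412 → 0100101101100
1748 → 0011011010100
  0100101101100
+ 0011011010100
= 1000001000000
Result 1000001000000: MSB = 1 → 4160 − 8192 = -4032.
Both addends are non-negative but the stored result is negative: signed overflow. The true value 2412 + 1748 = 4160 lies outside [-4096, 4095].

-4032; overflow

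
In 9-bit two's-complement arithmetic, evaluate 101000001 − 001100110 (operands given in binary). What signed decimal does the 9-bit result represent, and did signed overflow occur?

101000001 = -191 (signed)
001100110 = 102 (signed)
Subtract via negate-and-add: invert 001100110 + 1 = 110011010 (i.e. -102).
  101000001
+ 110011010
= 011011011  (discard carry-out 1)
Result 011011011: MSB = 0 → value 219.
Both addends (after negating the subtrahend) are negative but the stored result is non-negative: signed overflow. The true value -191 − 102 = -293 lies outside [-256, 255].

219; overflow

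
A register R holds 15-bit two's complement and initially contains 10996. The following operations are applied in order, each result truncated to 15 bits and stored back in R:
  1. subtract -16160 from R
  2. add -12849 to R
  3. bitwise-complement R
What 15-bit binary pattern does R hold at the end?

Start: R = 10996 = 010101011110100.
R = 10996 − (-16160) = 27156; wraps to -5612 = 110101000010100
R = -5612 + (-12849) = -18461; wraps to 14307 = 011011111100011
R = NOT 011011111100011 = 100100000011100 = -14308

100100000011100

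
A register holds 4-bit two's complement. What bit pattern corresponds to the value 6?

0110

6 is non-negative, so write it directly in 4 bits: 0110.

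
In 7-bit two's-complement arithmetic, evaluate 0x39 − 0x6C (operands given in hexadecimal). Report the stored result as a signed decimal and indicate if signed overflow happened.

-51; overflow

0x39 = 0111001 = 57 (signed)
0x6C = 1101100 = -20 (signed)
Subtract via negate-and-add: invert 1101100 + 1 = 0010100 (i.e. 20).
  0111001
+ 0010100
= 1001101
Result 1001101: MSB = 1 → 77 − 128 = -51.
Both addends (after negating the subtrahend) are non-negative but the stored result is negative: signed overflow. The true value 57 − (-20) = 77 lies outside [-64, 63].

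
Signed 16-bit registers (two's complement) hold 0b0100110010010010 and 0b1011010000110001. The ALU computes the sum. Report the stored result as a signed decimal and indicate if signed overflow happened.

195; no overflow

0b0100110010010010 → 0100110010010010 = 19602 (signed)
0b1011010000110001 → 1011010000110001 = -19407 (signed)
  0100110010010010
+ 1011010000110001
= 0000000011000011  (discard carry-out 1)
Result 0000000011000011: MSB = 0 → value 195.
Addends have opposite signs, so signed overflow cannot occur.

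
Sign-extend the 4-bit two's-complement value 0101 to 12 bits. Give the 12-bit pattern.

MSB of 0101 is 0; replicate it into the new high bits.
00000000|0101 → 000000000101 (still 5).

000000000101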